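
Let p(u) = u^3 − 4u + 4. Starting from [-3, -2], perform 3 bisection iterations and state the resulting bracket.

[-2.5, -2.375]

midpoint -2.5: p = -1.625 < 0 → [-2.5, -2]
midpoint -2.25: p = 1.609375 > 0 → [-2.5, -2.25]
midpoint -2.375: p = 0.103516 > 0 → [-2.5, -2.375]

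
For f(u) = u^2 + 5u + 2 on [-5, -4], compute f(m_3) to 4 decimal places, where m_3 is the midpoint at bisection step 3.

midpoint -4.5: f = -0.25 < 0 → [-5, -4.5]
midpoint -4.75: f = 0.8125 > 0 → [-4.75, -4.5]
midpoint -4.625: f = 0.265625 > 0 → [-4.625, -4.5]

0.2656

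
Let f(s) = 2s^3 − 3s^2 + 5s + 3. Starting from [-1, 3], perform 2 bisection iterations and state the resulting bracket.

[-1, 0]

s = 1 gives f = 7, positive; keep [-1, 1]
s = 0 gives f = 3, positive; keep [-1, 0]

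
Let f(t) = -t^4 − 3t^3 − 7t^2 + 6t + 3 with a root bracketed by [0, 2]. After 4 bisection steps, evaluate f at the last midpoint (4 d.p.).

0.2947

t = 1 gives f = -2, negative; keep [0, 1]
t = 0.5 gives f = 3.8125, positive; keep [0.5, 1]
t = 0.75 gives f = 1.980469, positive; keep [0.75, 1]
t = 0.875 gives f = 0.2947, positive; keep [0.875, 1]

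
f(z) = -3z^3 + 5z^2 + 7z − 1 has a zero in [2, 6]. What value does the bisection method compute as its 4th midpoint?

2.75

midpoint 4: f = -85 < 0 → [2, 4]
midpoint 3: f = -16 < 0 → [2, 3]
midpoint 2.5: f = 0.875 > 0 → [2.5, 3]
midpoint 2.75: f = -6.3281 < 0 → [2.5, 2.75]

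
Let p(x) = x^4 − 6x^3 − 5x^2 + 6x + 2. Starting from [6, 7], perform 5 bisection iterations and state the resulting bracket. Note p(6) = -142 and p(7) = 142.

m = 6.5, p(m) = -32.9375 (−); new bracket [6.5, 7]
m = 6.75, p(m) = 45.347656 (+); new bracket [6.5, 6.75]
m = 6.625, p(m) = 4.031494 (+); new bracket [6.5, 6.625]
m = 6.5625, p(m) = -14.9814 (−); new bracket [6.5625, 6.625]
m = 6.59375, p(m) = -5.6089 (−); new bracket [6.59375, 6.625]

[6.59375, 6.625]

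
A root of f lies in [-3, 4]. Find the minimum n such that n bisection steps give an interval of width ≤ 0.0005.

14

Width after n steps is 7/2^n. Need 2^n ≥ 7/0.0005 = 14000.
2^13 = 8192 < 14000 ≤ 2^14 = 16384, so n = 14.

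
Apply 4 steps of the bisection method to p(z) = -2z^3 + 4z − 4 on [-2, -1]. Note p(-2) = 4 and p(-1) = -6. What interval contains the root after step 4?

midpoint -1.5: p = -3.25 < 0 → [-2, -1.5]
midpoint -1.75: p = -0.28125 < 0 → [-2, -1.75]
midpoint -1.875: p = 1.683594 > 0 → [-1.875, -1.75]
midpoint -1.8125: p = 0.6587 > 0 → [-1.8125, -1.75]

[-1.8125, -1.75]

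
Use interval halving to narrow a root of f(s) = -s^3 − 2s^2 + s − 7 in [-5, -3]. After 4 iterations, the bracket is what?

s = -4 gives f = 21, positive; keep [-4, -3]
s = -3.5 gives f = 7.875, positive; keep [-3.5, -3]
s = -3.25 gives f = 2.953125, positive; keep [-3.25, -3]
s = -3.125 gives f = 0.8613, positive; keep [-3.125, -3]

[-3.125, -3]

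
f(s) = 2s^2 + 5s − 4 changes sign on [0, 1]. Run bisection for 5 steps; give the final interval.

[0.625, 0.65625]

f(0.5) = -1 < 0, so the root lies in [0.5, 1]
f(0.75) = 0.875 > 0, so the root lies in [0.5, 0.75]
f(0.625) = -0.09375 < 0, so the root lies in [0.625, 0.75]
f(0.6875) = 0.3828 > 0, so the root lies in [0.625, 0.6875]
f(0.65625) = 0.1426 > 0, so the root lies in [0.625, 0.65625]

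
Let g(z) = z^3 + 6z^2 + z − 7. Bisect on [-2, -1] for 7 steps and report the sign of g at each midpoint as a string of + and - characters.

g(-1.5) = 1.625 > 0, so the root lies in [-1.5, -1]
g(-1.25) = -0.828125 < 0, so the root lies in [-1.5, -1.25]
g(-1.375) = 0.369141 > 0, so the root lies in [-1.375, -1.25]
g(-1.3125) = -0.2375 < 0, so the root lies in [-1.375, -1.3125]
g(-1.34375) = 0.0639 > 0, so the root lies in [-1.34375, -1.3125]
g(-1.328125) = -0.0873 < 0, so the root lies in [-1.34375, -1.328125]
g(-1.3359375) = -0.0118 < 0, so the root lies in [-1.34375, -1.3359375]

+-+-+--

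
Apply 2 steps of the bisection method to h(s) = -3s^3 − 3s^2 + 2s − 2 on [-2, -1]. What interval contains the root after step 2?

[-1.75, -1.5]

m = -1.5, h(m) = -1.625 (−); new bracket [-2, -1.5]
m = -1.75, h(m) = 1.390625 (+); new bracket [-1.75, -1.5]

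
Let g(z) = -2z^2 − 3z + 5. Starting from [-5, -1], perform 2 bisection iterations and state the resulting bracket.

z = -3 gives g = -4, negative; keep [-3, -1]
z = -2 gives g = 3, positive; keep [-3, -2]

[-3, -2]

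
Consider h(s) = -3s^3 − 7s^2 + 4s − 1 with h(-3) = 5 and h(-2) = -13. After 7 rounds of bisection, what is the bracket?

[-2.84375, -2.8359375]

m = -2.5, h(m) = -7.875 (−); new bracket [-3, -2.5]
m = -2.75, h(m) = -2.546875 (−); new bracket [-3, -2.75]
m = -2.875, h(m) = 0.931641 (+); new bracket [-2.875, -2.75]
m = -2.8125, h(m) = -0.8792 (−); new bracket [-2.875, -2.8125]
m = -2.84375, h(m) = 0.0081 (+); new bracket [-2.84375, -2.8125]
m = -2.828125, h(m) = -0.44 (−); new bracket [-2.84375, -2.828125]
m = -2.8359375, h(m) = -0.2171 (−); new bracket [-2.84375, -2.8359375]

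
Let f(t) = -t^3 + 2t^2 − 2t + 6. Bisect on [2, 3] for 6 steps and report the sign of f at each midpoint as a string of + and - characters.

-+---+

t = 2.5 gives f = -2.125, negative; keep [2, 2.5]
t = 2.25 gives f = 0.234375, positive; keep [2.25, 2.5]
t = 2.375 gives f = -0.865234, negative; keep [2.25, 2.375]
t = 2.3125 gives f = -0.2961, negative; keep [2.25, 2.3125]
t = 2.28125 gives f = -0.0262, negative; keep [2.25, 2.28125]
t = 2.265625 gives f = 0.1053, positive; keep [2.265625, 2.28125]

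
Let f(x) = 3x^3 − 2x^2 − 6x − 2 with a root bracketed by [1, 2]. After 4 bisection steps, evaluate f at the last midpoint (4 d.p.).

0.6868

midpoint 1.5: f = -5.375 < 0 → [1.5, 2]
midpoint 1.75: f = -2.546875 < 0 → [1.75, 2]
midpoint 1.875: f = -0.505859 < 0 → [1.875, 2]
midpoint 1.9375: f = 0.6868 > 0 → [1.875, 1.9375]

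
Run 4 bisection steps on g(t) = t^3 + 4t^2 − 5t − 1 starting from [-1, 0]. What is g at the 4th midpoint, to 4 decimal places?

0.0715

g(-0.5) = 2.375 > 0, so the root lies in [-0.5, 0]
g(-0.25) = 0.484375 > 0, so the root lies in [-0.25, 0]
g(-0.125) = -0.314453 < 0, so the root lies in [-0.25, -0.125]
g(-0.1875) = 0.0715 > 0, so the root lies in [-0.1875, -0.125]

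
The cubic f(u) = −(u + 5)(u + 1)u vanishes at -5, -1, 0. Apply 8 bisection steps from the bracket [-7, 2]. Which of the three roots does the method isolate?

m = -2.5, f(m) = -9.375 (−); new bracket [-7, -2.5]
m = -4.75, f(m) = -4.453125 (−); new bracket [-7, -4.75]
m = -5.875, f(m) = 25.060547 (+); new bracket [-5.875, -4.75]
m = -5.3125, f(m) = 7.1594 (+); new bracket [-5.3125, -4.75]
m = -5.03125, f(m) = 0.6338 (+); new bracket [-5.03125, -4.75]
m = -4.890625, f(m) = -2.0811 (−); new bracket [-5.03125, -4.890625]
m = -4.9609375, f(m) = -0.7676 (−); new bracket [-5.03125, -4.9609375]
m = -4.99609375, f(m) = -0.078 (−); new bracket [-5.03125, -4.99609375]

-5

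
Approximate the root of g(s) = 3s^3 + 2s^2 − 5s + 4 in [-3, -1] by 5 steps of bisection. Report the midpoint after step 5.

-1.9375

midpoint -2: g = -2 < 0 → [-2, -1]
midpoint -1.5: g = 5.875 > 0 → [-2, -1.5]
midpoint -1.75: g = 2.796875 > 0 → [-2, -1.75]
midpoint -1.875: g = 0.6309 > 0 → [-2, -1.875]
midpoint -1.9375: g = -0.6243 < 0 → [-1.9375, -1.875]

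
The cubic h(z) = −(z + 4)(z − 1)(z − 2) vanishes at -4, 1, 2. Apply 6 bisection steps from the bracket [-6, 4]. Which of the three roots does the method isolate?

-4

h(-1) = -18 < 0, so the root lies in [-6, -1]
h(-3.5) = -12.375 < 0, so the root lies in [-6, -3.5]
h(-4.75) = 29.109375 > 0, so the root lies in [-4.75, -3.5]
h(-4.125) = 3.9238 > 0, so the root lies in [-4.125, -3.5]
h(-3.8125) = -5.2449 < 0, so the root lies in [-4.125, -3.8125]
h(-3.96875) = -0.9268 < 0, so the root lies in [-4.125, -3.96875]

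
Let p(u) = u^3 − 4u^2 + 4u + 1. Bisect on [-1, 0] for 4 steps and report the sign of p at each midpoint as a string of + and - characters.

--++

midpoint -0.5: p = -2.125 < 0 → [-0.5, 0]
midpoint -0.25: p = -0.265625 < 0 → [-0.25, 0]
midpoint -0.125: p = 0.435547 > 0 → [-0.25, -0.125]
midpoint -0.1875: p = 0.1028 > 0 → [-0.25, -0.1875]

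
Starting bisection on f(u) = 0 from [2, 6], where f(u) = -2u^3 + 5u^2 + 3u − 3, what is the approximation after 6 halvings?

2.8125

u = 4 gives f = -39, negative; keep [2, 4]
u = 3 gives f = -3, negative; keep [2, 3]
u = 2.5 gives f = 4.5, positive; keep [2.5, 3]
u = 2.75 gives f = 1.4688, positive; keep [2.75, 3]
u = 2.875 gives f = -0.5742, negative; keep [2.75, 2.875]
u = 2.8125 gives f = 0.4937, positive; keep [2.8125, 2.875]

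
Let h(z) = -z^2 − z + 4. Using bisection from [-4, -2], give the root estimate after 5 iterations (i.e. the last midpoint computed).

-2.5625

midpoint -3: h = -2 < 0 → [-3, -2]
midpoint -2.5: h = 0.25 > 0 → [-3, -2.5]
midpoint -2.75: h = -0.8125 < 0 → [-2.75, -2.5]
midpoint -2.625: h = -0.2656 < 0 → [-2.625, -2.5]
midpoint -2.5625: h = -0.0039 < 0 → [-2.5625, -2.5]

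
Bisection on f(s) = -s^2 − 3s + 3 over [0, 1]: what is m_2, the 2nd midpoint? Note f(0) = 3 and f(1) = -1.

0.75

midpoint 0.5: f = 1.25 > 0 → [0.5, 1]
midpoint 0.75: f = 0.1875 > 0 → [0.75, 1]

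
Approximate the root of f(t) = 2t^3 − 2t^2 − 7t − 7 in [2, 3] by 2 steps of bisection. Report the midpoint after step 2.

2.75

midpoint 2.5: f = -5.75 < 0 → [2.5, 3]
midpoint 2.75: f = 0.21875 > 0 → [2.5, 2.75]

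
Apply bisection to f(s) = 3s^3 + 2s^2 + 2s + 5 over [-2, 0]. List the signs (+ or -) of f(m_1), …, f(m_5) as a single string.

midpoint -1: f = 2 > 0 → [-2, -1]
midpoint -1.5: f = -3.625 < 0 → [-1.5, -1]
midpoint -1.25: f = -0.234375 < 0 → [-1.25, -1]
midpoint -1.125: f = 1.0098 > 0 → [-1.25, -1.125]
midpoint -1.1875: f = 0.4216 > 0 → [-1.25, -1.1875]

+--++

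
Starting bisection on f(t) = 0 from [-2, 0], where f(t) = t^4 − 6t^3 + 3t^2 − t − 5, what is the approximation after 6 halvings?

f(-1) = 6 > 0, so the root lies in [-1, 0]
f(-0.5) = -2.9375 < 0, so the root lies in [-1, -0.5]
f(-0.75) = 0.285156 > 0, so the root lies in [-0.75, -0.5]
f(-0.625) = -1.5857 < 0, so the root lies in [-0.75, -0.625]
f(-0.6875) = -0.7214 < 0, so the root lies in [-0.75, -0.6875]
f(-0.71875) = -0.2367 < 0, so the root lies in [-0.75, -0.71875]

-0.71875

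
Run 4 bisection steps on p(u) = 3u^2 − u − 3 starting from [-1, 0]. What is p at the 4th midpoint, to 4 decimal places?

m = -0.5, p(m) = -1.75 (−); new bracket [-1, -0.5]
m = -0.75, p(m) = -0.5625 (−); new bracket [-1, -0.75]
m = -0.875, p(m) = 0.171875 (+); new bracket [-0.875, -0.75]
m = -0.8125, p(m) = -0.207 (−); new bracket [-0.875, -0.8125]

-0.2070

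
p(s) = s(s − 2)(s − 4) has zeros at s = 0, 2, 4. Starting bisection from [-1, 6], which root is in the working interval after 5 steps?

4

midpoint 2.5: p = -1.875 < 0 → [2.5, 6]
midpoint 4.25: p = 2.390625 > 0 → [2.5, 4.25]
midpoint 3.375: p = -2.900391 < 0 → [3.375, 4.25]
midpoint 3.8125: p = -1.2957 < 0 → [3.8125, 4.25]
midpoint 4.03125: p = 0.2559 > 0 → [3.8125, 4.03125]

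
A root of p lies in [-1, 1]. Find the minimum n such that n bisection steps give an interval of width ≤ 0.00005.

Width after n steps is 2/2^n. Need 2^n ≥ 2/0.00005 = 40000.
2^15 = 32768 < 40000 ≤ 2^16 = 65536, so n = 16.

16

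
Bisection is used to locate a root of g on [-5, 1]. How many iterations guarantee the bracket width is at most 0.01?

10

Width after n steps is 6/2^n. Need 2^n ≥ 6/0.01 = 600.
2^9 = 512 < 600 ≤ 2^10 = 1024, so n = 10.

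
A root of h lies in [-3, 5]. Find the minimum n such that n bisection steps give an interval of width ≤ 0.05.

Width after n steps is 8/2^n. Need 2^n ≥ 8/0.05 = 160.
2^7 = 128 < 160 ≤ 2^8 = 256, so n = 8.

8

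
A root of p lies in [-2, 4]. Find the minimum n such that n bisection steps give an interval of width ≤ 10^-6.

23

Width after n steps is 6/2^n. Need 2^n ≥ 6/10^-6 = 6000000.
2^22 = 4194304 < 6000000 ≤ 2^23 = 8388608, so n = 23.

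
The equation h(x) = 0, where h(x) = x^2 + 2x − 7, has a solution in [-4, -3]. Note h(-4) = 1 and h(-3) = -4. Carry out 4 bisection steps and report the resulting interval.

[-3.875, -3.8125]

x = -3.5 gives h = -1.75, negative; keep [-4, -3.5]
x = -3.75 gives h = -0.4375, negative; keep [-4, -3.75]
x = -3.875 gives h = 0.265625, positive; keep [-3.875, -3.75]
x = -3.8125 gives h = -0.0898, negative; keep [-3.875, -3.8125]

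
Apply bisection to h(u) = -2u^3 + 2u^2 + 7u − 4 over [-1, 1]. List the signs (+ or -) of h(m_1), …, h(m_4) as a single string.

--++

midpoint 0: h = -4 < 0 → [0, 1]
midpoint 0.5: h = -0.25 < 0 → [0.5, 1]
midpoint 0.75: h = 1.53125 > 0 → [0.5, 0.75]
midpoint 0.625: h = 0.668 > 0 → [0.5, 0.625]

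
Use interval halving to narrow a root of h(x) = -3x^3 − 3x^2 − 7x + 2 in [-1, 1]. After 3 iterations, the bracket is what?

midpoint 0: h = 2 > 0 → [0, 1]
midpoint 0.5: h = -2.625 < 0 → [0, 0.5]
midpoint 0.25: h = 0.015625 > 0 → [0.25, 0.5]

[0.25, 0.5]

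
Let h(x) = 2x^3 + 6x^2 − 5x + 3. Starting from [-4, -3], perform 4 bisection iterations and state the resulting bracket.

[-3.8125, -3.75]

x = -3.5 gives h = 8.25, positive; keep [-4, -3.5]
x = -3.75 gives h = 0.65625, positive; keep [-4, -3.75]
x = -3.875 gives h = -3.902344, negative; keep [-3.875, -3.75]
x = -3.8125 gives h = -1.5571, negative; keep [-3.8125, -3.75]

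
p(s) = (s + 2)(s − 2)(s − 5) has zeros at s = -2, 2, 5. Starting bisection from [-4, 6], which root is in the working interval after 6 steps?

m = 1, p(m) = 12 (+); new bracket [-4, 1]
m = -1.5, p(m) = 11.375 (+); new bracket [-4, -1.5]
m = -2.75, p(m) = -27.609375 (−); new bracket [-2.75, -1.5]
m = -2.125, p(m) = -3.6738 (−); new bracket [-2.125, -1.5]
m = -1.8125, p(m) = 4.8699 (+); new bracket [-2.125, -1.8125]
m = -1.96875, p(m) = 0.8643 (+); new bracket [-2.125, -1.96875]

-2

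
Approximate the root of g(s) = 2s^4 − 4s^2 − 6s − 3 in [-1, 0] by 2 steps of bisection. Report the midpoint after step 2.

midpoint -0.5: g = -0.875 < 0 → [-1, -0.5]
midpoint -0.75: g = -0.117188 < 0 → [-1, -0.75]

-0.75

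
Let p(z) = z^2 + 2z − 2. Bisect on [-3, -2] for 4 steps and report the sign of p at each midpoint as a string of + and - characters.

midpoint -2.5: p = -0.75 < 0 → [-3, -2.5]
midpoint -2.75: p = 0.0625 > 0 → [-2.75, -2.5]
midpoint -2.625: p = -0.359375 < 0 → [-2.75, -2.625]
midpoint -2.6875: p = -0.1523 < 0 → [-2.75, -2.6875]

-+--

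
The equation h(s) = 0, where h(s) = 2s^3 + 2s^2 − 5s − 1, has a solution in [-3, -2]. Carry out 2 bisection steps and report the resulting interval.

[-2.25, -2]

m = -2.5, h(m) = -7.25 (−); new bracket [-2.5, -2]
m = -2.25, h(m) = -2.40625 (−); new bracket [-2.25, -2]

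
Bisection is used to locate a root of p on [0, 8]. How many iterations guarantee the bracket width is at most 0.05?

Width after n steps is 8/2^n. Need 2^n ≥ 8/0.05 = 160.
2^7 = 128 < 160 ≤ 2^8 = 256, so n = 8.

8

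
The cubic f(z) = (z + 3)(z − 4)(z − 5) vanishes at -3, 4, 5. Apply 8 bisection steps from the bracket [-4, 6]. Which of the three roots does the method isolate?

-3

z = 1 gives f = 48, positive; keep [-4, 1]
z = -1.5 gives f = 53.625, positive; keep [-4, -1.5]
z = -2.75 gives f = 13.078125, positive; keep [-4, -2.75]
z = -3.375 gives f = -23.1621, negative; keep [-3.375, -2.75]
z = -3.0625 gives f = -3.5588, negative; keep [-3.0625, -2.75]
z = -2.90625 gives f = 5.119, positive; keep [-3.0625, -2.90625]
z = -2.984375 gives f = 0.8713, positive; keep [-3.0625, -2.984375]
z = -3.0234375 gives f = -1.3208, negative; keep [-3.0234375, -2.984375]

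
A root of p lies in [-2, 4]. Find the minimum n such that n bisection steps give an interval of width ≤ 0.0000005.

24

Width after n steps is 6/2^n. Need 2^n ≥ 6/0.0000005 = 12000000.
2^23 = 8388608 < 12000000 ≤ 2^24 = 16777216, so n = 24.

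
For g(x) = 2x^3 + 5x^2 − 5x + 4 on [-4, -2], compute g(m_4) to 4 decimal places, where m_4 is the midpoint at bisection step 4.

midpoint -3: g = 10 > 0 → [-4, -3]
midpoint -3.5: g = -3 < 0 → [-3.5, -3]
midpoint -3.25: g = 4.40625 > 0 → [-3.5, -3.25]
midpoint -3.375: g = 0.9414 > 0 → [-3.5, -3.375]

0.9414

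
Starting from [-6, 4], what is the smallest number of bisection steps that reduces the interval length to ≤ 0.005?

11

Width after n steps is 10/2^n. Need 2^n ≥ 10/0.005 = 2000.
2^10 = 1024 < 2000 ≤ 2^11 = 2048, so n = 11.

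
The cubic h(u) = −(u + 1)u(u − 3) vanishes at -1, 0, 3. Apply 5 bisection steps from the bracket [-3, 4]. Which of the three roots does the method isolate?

u = 0.5 gives h = 1.875, positive; keep [0.5, 4]
u = 2.25 gives h = 5.484375, positive; keep [2.25, 4]
u = 3.125 gives h = -1.611328, negative; keep [2.25, 3.125]
u = 2.6875 gives h = 3.0969, positive; keep [2.6875, 3.125]
u = 2.90625 gives h = 1.0643, positive; keep [2.90625, 3.125]

3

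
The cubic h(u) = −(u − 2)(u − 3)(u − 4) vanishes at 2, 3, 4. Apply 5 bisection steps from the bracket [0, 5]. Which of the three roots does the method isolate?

m = 2.5, h(m) = -0.375 (−); new bracket [0, 2.5]
m = 1.25, h(m) = 3.609375 (+); new bracket [1.25, 2.5]
m = 1.875, h(m) = 0.298828 (+); new bracket [1.875, 2.5]
m = 2.1875, h(m) = -0.2761 (−); new bracket [1.875, 2.1875]
m = 2.03125, h(m) = -0.0596 (−); new bracket [1.875, 2.03125]

2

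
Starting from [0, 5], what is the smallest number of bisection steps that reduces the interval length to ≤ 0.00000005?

27

Width after n steps is 5/2^n. Need 2^n ≥ 5/0.00000005 = 100000000.
2^26 = 67108864 < 100000000 ≤ 2^27 = 134217728, so n = 27.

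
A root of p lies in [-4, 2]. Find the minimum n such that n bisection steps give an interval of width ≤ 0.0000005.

24

Width after n steps is 6/2^n. Need 2^n ≥ 6/0.0000005 = 12000000.
2^23 = 8388608 < 12000000 ≤ 2^24 = 16777216, so n = 24.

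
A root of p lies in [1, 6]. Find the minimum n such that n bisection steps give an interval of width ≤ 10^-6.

23

Width after n steps is 5/2^n. Need 2^n ≥ 5/10^-6 = 5000000.
2^22 = 4194304 < 5000000 ≤ 2^23 = 8388608, so n = 23.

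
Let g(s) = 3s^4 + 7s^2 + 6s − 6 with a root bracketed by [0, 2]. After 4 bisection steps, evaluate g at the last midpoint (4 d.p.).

0.9421

midpoint 1: g = 10 > 0 → [0, 1]
midpoint 0.5: g = -1.0625 < 0 → [0.5, 1]
midpoint 0.75: g = 3.386719 > 0 → [0.5, 0.75]
midpoint 0.625: g = 0.9421 > 0 → [0.5, 0.625]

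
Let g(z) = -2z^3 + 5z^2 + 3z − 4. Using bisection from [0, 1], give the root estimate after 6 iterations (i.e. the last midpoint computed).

0.734375

g(0.5) = -1.5 < 0, so the root lies in [0.5, 1]
g(0.75) = 0.21875 > 0, so the root lies in [0.5, 0.75]
g(0.625) = -0.660156 < 0, so the root lies in [0.625, 0.75]
g(0.6875) = -0.2241 < 0, so the root lies in [0.6875, 0.75]
g(0.71875) = -0.0034 < 0, so the root lies in [0.71875, 0.75]
g(0.734375) = 0.1076 > 0, so the root lies in [0.71875, 0.734375]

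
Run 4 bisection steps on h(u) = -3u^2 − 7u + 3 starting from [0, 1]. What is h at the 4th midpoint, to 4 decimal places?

0.5195

midpoint 0.5: h = -1.25 < 0 → [0, 0.5]
midpoint 0.25: h = 1.0625 > 0 → [0.25, 0.5]
midpoint 0.375: h = -0.046875 < 0 → [0.25, 0.375]
midpoint 0.3125: h = 0.5195 > 0 → [0.3125, 0.375]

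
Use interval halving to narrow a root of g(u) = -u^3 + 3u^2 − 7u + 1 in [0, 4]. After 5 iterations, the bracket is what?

midpoint 2: g = -9 < 0 → [0, 2]
midpoint 1: g = -4 < 0 → [0, 1]
midpoint 0.5: g = -1.875 < 0 → [0, 0.5]
midpoint 0.25: g = -0.5781 < 0 → [0, 0.25]
midpoint 0.125: g = 0.1699 > 0 → [0.125, 0.25]

[0.125, 0.25]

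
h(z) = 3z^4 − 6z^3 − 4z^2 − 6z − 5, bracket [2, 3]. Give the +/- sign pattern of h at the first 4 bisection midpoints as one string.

--++

m = 2.5, h(m) = -21.5625 (−); new bracket [2.5, 3]
m = 2.75, h(m) = -4.957031 (−); new bracket [2.75, 3]
m = 2.875, h(m) = 7.067139 (+); new bracket [2.75, 2.875]
m = 2.8125, h(m) = 0.7122 (+); new bracket [2.75, 2.8125]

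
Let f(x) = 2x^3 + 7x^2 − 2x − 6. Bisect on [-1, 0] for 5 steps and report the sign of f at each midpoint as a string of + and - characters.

midpoint -0.5: f = -3.5 < 0 → [-1, -0.5]
midpoint -0.75: f = -1.40625 < 0 → [-1, -0.75]
midpoint -0.875: f = -0.230469 < 0 → [-1, -0.875]
midpoint -0.9375: f = 0.3794 > 0 → [-0.9375, -0.875]
midpoint -0.90625: f = 0.0729 > 0 → [-0.90625, -0.875]

---++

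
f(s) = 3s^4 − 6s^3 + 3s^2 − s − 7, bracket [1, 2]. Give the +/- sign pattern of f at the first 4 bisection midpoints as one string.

---+

s = 1.5 gives f = -6.8125, negative; keep [1.5, 2]
s = 1.75 gives f = -3.582031, negative; keep [1.75, 2]
s = 1.875 gives f = -0.800049, negative; keep [1.875, 2]
s = 1.9375 gives f = 0.9605, positive; keep [1.875, 1.9375]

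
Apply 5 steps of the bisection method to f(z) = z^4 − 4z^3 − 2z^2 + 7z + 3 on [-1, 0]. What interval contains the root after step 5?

f(-0.5) = -0.4375 < 0, so the root lies in [-0.5, 0]
f(-0.25) = 1.191406 > 0, so the root lies in [-0.5, -0.25]
f(-0.375) = 0.324463 > 0, so the root lies in [-0.5, -0.375]
f(-0.4375) = -0.0737 < 0, so the root lies in [-0.4375, -0.375]
f(-0.40625) = 0.1216 > 0, so the root lies in [-0.4375, -0.40625]

[-0.4375, -0.40625]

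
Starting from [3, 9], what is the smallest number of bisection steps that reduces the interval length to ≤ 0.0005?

Width after n steps is 6/2^n. Need 2^n ≥ 6/0.0005 = 12000.
2^13 = 8192 < 12000 ≤ 2^14 = 16384, so n = 14.

14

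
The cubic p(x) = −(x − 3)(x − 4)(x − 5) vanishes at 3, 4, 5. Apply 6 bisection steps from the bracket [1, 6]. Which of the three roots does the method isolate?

midpoint 3.5: p = -0.375 < 0 → [1, 3.5]
midpoint 2.25: p = 3.609375 > 0 → [2.25, 3.5]
midpoint 2.875: p = 0.298828 > 0 → [2.875, 3.5]
midpoint 3.1875: p = -0.2761 < 0 → [2.875, 3.1875]
midpoint 3.03125: p = -0.0596 < 0 → [2.875, 3.03125]
midpoint 2.953125: p = 0.1004 > 0 → [2.953125, 3.03125]

3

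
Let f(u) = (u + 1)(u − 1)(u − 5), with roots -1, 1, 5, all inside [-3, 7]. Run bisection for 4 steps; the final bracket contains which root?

f(2) = -9 < 0, so the root lies in [2, 7]
f(4.5) = -9.625 < 0, so the root lies in [4.5, 7]
f(5.75) = 24.046875 > 0, so the root lies in [4.5, 5.75]
f(5.125) = 3.1582 > 0, so the root lies in [4.5, 5.125]

5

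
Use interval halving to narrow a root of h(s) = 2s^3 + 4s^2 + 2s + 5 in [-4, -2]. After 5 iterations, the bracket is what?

[-2.125, -2.0625]

h(-3) = -19 < 0, so the root lies in [-3, -2]
h(-2.5) = -6.25 < 0, so the root lies in [-2.5, -2]
h(-2.25) = -2.03125 < 0, so the root lies in [-2.25, -2]
h(-2.125) = -0.3789 < 0, so the root lies in [-2.125, -2]
h(-2.0625) = 0.3433 > 0, so the root lies in [-2.125, -2.0625]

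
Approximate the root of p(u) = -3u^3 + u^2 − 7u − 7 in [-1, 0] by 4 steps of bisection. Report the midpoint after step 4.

-0.6875

m = -0.5, p(m) = -2.875 (−); new bracket [-1, -0.5]
m = -0.75, p(m) = 0.078125 (+); new bracket [-0.75, -0.5]
m = -0.625, p(m) = -1.501953 (−); new bracket [-0.75, -0.625]
m = -0.6875, p(m) = -0.74 (−); new bracket [-0.75, -0.6875]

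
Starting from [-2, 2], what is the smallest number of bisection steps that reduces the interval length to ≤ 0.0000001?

26

Width after n steps is 4/2^n. Need 2^n ≥ 4/0.0000001 = 40000000.
2^25 = 33554432 < 40000000 ≤ 2^26 = 67108864, so n = 26.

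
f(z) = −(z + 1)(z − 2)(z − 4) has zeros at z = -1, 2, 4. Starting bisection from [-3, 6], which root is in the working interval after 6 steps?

-1

m = 1.5, f(m) = -3.125 (−); new bracket [-3, 1.5]
m = -0.75, f(m) = -3.265625 (−); new bracket [-3, -0.75]
m = -1.875, f(m) = 19.919922 (+); new bracket [-1.875, -0.75]
m = -1.3125, f(m) = 5.4993 (+); new bracket [-1.3125, -0.75]
m = -1.03125, f(m) = 0.4766 (+); new bracket [-1.03125, -0.75]
m = -0.890625, f(m) = -1.5462 (−); new bracket [-1.03125, -0.890625]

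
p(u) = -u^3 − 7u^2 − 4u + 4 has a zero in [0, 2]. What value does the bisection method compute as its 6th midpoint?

m = 1, p(m) = -8 (−); new bracket [0, 1]
m = 0.5, p(m) = 0.125 (+); new bracket [0.5, 1]
m = 0.75, p(m) = -3.359375 (−); new bracket [0.5, 0.75]
m = 0.625, p(m) = -1.4785 (−); new bracket [0.5, 0.625]
m = 0.5625, p(m) = -0.6428 (−); new bracket [0.5, 0.5625]
m = 0.53125, p(m) = -0.2505 (−); new bracket [0.5, 0.53125]

0.53125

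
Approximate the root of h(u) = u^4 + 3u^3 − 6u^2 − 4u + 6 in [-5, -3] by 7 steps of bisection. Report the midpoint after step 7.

midpoint -4: h = -10 < 0 → [-5, -4]
midpoint -4.5: h = 39.1875 > 0 → [-4.5, -4]
midpoint -4.25: h = 10.582031 > 0 → [-4.25, -4]
midpoint -4.125: h = -0.6306 < 0 → [-4.25, -4.125]
midpoint -4.1875: h = 4.7354 > 0 → [-4.1875, -4.125]
midpoint -4.15625: h = 1.9935 > 0 → [-4.15625, -4.125]
midpoint -4.140625: h = 0.6669 > 0 → [-4.140625, -4.125]

-4.140625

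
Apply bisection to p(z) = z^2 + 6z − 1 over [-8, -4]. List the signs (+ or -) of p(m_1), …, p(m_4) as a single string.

-+++

m = -6, p(m) = -1 (−); new bracket [-8, -6]
m = -7, p(m) = 6 (+); new bracket [-7, -6]
m = -6.5, p(m) = 2.25 (+); new bracket [-6.5, -6]
m = -6.25, p(m) = 0.5625 (+); new bracket [-6.25, -6]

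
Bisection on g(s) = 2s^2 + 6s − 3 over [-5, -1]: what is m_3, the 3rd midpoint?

-3.5

midpoint -3: g = -3 < 0 → [-5, -3]
midpoint -4: g = 5 > 0 → [-4, -3]
midpoint -3.5: g = 0.5 > 0 → [-3.5, -3]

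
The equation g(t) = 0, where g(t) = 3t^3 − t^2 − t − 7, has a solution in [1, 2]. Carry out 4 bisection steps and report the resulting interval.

[1.5, 1.5625]

g(1.5) = -0.625 < 0, so the root lies in [1.5, 2]
g(1.75) = 4.265625 > 0, so the root lies in [1.5, 1.75]
g(1.625) = 1.607422 > 0, so the root lies in [1.5, 1.625]
g(1.5625) = 0.4402 > 0, so the root lies in [1.5, 1.5625]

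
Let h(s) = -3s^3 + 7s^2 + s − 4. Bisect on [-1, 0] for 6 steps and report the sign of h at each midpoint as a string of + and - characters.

midpoint -0.5: h = -2.375 < 0 → [-1, -0.5]
midpoint -0.75: h = 0.453125 > 0 → [-0.75, -0.5]
midpoint -0.625: h = -1.158203 < 0 → [-0.75, -0.625]
midpoint -0.6875: h = -0.4041 < 0 → [-0.75, -0.6875]
midpoint -0.71875: h = 0.0114 > 0 → [-0.71875, -0.6875]
midpoint -0.703125: h = -0.1996 < 0 → [-0.71875, -0.703125]

-+--+-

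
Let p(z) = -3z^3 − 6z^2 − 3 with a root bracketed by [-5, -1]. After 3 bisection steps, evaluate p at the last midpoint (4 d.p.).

6.3750

z = -3 gives p = 24, positive; keep [-3, -1]
z = -2 gives p = -3, negative; keep [-3, -2]
z = -2.5 gives p = 6.375, positive; keep [-2.5, -2]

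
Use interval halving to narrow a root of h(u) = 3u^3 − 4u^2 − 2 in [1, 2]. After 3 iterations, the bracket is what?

m = 1.5, h(m) = -0.875 (−); new bracket [1.5, 2]
m = 1.75, h(m) = 1.828125 (+); new bracket [1.5, 1.75]
m = 1.625, h(m) = 0.310547 (+); new bracket [1.5, 1.625]

[1.5, 1.625]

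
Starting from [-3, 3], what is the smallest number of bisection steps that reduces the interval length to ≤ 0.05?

7

Width after n steps is 6/2^n. Need 2^n ≥ 6/0.05 = 120.
2^6 = 64 < 120 ≤ 2^7 = 128, so n = 7.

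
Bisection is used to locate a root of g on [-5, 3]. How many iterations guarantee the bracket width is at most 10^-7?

Width after n steps is 8/2^n. Need 2^n ≥ 8/10^-7 = 80000000.
2^26 = 67108864 < 80000000 ≤ 2^27 = 134217728, so n = 27.

27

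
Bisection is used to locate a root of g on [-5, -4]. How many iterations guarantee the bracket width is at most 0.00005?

15

Width after n steps is 1/2^n. Need 2^n ≥ 1/0.00005 = 20000.
2^14 = 16384 < 20000 ≤ 2^15 = 32768, so n = 15.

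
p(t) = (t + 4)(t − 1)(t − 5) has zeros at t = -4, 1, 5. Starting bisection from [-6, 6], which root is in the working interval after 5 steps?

-4

t = 0 gives p = 20, positive; keep [-6, 0]
t = -3 gives p = 32, positive; keep [-6, -3]
t = -4.5 gives p = -26.125, negative; keep [-4.5, -3]
t = -3.75 gives p = 10.3906, positive; keep [-4.5, -3.75]
t = -4.125 gives p = -5.8457, negative; keep [-4.125, -3.75]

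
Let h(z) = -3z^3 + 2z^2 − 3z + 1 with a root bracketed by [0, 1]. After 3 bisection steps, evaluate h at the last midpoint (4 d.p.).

-0.0020

z = 0.5 gives h = -0.375, negative; keep [0, 0.5]
z = 0.25 gives h = 0.328125, positive; keep [0.25, 0.5]
z = 0.375 gives h = -0.001953, negative; keep [0.25, 0.375]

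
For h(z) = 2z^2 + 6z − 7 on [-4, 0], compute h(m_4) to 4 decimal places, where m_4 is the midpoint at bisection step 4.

-1.3750

midpoint -2: h = -11 < 0 → [-4, -2]
midpoint -3: h = -7 < 0 → [-4, -3]
midpoint -3.5: h = -3.5 < 0 → [-4, -3.5]
midpoint -3.75: h = -1.375 < 0 → [-4, -3.75]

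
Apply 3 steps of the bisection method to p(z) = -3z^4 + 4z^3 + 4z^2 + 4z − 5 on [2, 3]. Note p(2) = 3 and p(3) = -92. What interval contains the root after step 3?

[2, 2.125]

midpoint 2.5: p = -24.6875 < 0 → [2, 2.5]
midpoint 2.25: p = -7.074219 < 0 → [2, 2.25]
midpoint 2.125: p = -1.227295 < 0 → [2, 2.125]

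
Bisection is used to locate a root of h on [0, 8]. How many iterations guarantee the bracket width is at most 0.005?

Width after n steps is 8/2^n. Need 2^n ≥ 8/0.005 = 1600.
2^10 = 1024 < 1600 ≤ 2^11 = 2048, so n = 11.

11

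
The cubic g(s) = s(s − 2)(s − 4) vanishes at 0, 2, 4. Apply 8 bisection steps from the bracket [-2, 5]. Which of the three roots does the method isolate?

m = 1.5, g(m) = 1.875 (+); new bracket [-2, 1.5]
m = -0.25, g(m) = -2.390625 (−); new bracket [-0.25, 1.5]
m = 0.625, g(m) = 2.900391 (+); new bracket [-0.25, 0.625]
m = 0.1875, g(m) = 1.2957 (+); new bracket [-0.25, 0.1875]
m = -0.03125, g(m) = -0.2559 (−); new bracket [-0.03125, 0.1875]
m = 0.078125, g(m) = 0.5889 (+); new bracket [-0.03125, 0.078125]
m = 0.0234375, g(m) = 0.1842 (+); new bracket [-0.03125, 0.0234375]
m = -0.00390625, g(m) = -0.0313 (−); new bracket [-0.00390625, 0.0234375]

0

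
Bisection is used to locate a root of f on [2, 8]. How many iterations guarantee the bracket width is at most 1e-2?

Width after n steps is 6/2^n. Need 2^n ≥ 6/1e-2 = 600.
2^9 = 512 < 600 ≤ 2^10 = 1024, so n = 10.

10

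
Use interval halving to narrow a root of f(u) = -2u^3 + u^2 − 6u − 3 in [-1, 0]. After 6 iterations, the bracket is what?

u = -0.5 gives f = 0.5, positive; keep [-0.5, 0]
u = -0.25 gives f = -1.40625, negative; keep [-0.5, -0.25]
u = -0.375 gives f = -0.503906, negative; keep [-0.5, -0.375]
u = -0.4375 gives f = -0.0161, negative; keep [-0.5, -0.4375]
u = -0.46875 gives f = 0.2382, positive; keep [-0.46875, -0.4375]
u = -0.453125 gives f = 0.1101, positive; keep [-0.453125, -0.4375]

[-0.453125, -0.4375]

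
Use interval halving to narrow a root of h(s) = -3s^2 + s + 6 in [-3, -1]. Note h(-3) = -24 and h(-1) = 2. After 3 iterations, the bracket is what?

midpoint -2: h = -8 < 0 → [-2, -1]
midpoint -1.5: h = -2.25 < 0 → [-1.5, -1]
midpoint -1.25: h = 0.0625 > 0 → [-1.5, -1.25]

[-1.5, -1.25]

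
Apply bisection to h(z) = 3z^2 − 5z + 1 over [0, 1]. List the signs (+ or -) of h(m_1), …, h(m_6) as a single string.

--+++-

z = 0.5 gives h = -0.75, negative; keep [0, 0.5]
z = 0.25 gives h = -0.0625, negative; keep [0, 0.25]
z = 0.125 gives h = 0.421875, positive; keep [0.125, 0.25]
z = 0.1875 gives h = 0.168, positive; keep [0.1875, 0.25]
z = 0.21875 gives h = 0.0498, positive; keep [0.21875, 0.25]
z = 0.234375 gives h = -0.0071, negative; keep [0.21875, 0.234375]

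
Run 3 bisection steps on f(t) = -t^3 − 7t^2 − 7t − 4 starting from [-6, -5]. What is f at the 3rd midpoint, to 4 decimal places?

-1.7051

midpoint -5.5: f = -10.875 < 0 → [-6, -5.5]
midpoint -5.75: f = -5.078125 < 0 → [-6, -5.75]
midpoint -5.875: f = -1.705078 < 0 → [-6, -5.875]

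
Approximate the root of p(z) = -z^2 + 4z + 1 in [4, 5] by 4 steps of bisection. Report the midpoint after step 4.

m = 4.5, p(m) = -1.25 (−); new bracket [4, 4.5]
m = 4.25, p(m) = -0.0625 (−); new bracket [4, 4.25]
m = 4.125, p(m) = 0.484375 (+); new bracket [4.125, 4.25]
m = 4.1875, p(m) = 0.2148 (+); new bracket [4.1875, 4.25]

4.1875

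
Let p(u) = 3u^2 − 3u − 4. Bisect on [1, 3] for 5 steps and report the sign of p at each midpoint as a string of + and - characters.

+--++

m = 2, p(m) = 2 (+); new bracket [1, 2]
m = 1.5, p(m) = -1.75 (−); new bracket [1.5, 2]
m = 1.75, p(m) = -0.0625 (−); new bracket [1.75, 2]
m = 1.875, p(m) = 0.9219 (+); new bracket [1.75, 1.875]
m = 1.8125, p(m) = 0.418 (+); new bracket [1.75, 1.8125]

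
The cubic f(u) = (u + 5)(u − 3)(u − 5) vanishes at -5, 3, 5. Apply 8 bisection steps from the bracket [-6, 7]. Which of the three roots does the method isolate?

m = 0.5, f(m) = 61.875 (+); new bracket [-6, 0.5]
m = -2.75, f(m) = 100.265625 (+); new bracket [-6, -2.75]
m = -4.375, f(m) = 43.212891 (+); new bracket [-6, -4.375]
m = -5.1875, f(m) = -15.6394 (−); new bracket [-5.1875, -4.375]
m = -4.78125, f(m) = 16.6491 (+); new bracket [-5.1875, -4.78125]
m = -4.984375, f(m) = 1.2456 (+); new bracket [-5.1875, -4.984375]
m = -5.0859375, f(m) = -7.0086 (−); new bracket [-5.0859375, -4.984375]
m = -5.03515625, f(m) = -2.8348 (−); new bracket [-5.03515625, -4.984375]

-5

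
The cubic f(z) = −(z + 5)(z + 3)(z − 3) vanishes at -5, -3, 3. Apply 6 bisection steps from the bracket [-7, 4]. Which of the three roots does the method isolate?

midpoint -1.5: f = 23.625 > 0 → [-1.5, 4]
midpoint 1.25: f = 46.484375 > 0 → [1.25, 4]
midpoint 2.625: f = 16.083984 > 0 → [2.625, 4]
midpoint 3.3125: f = -16.3977 < 0 → [2.625, 3.3125]
midpoint 2.96875: f = 1.4864 > 0 → [2.96875, 3.3125]
midpoint 3.140625: f = -7.0296 < 0 → [2.96875, 3.140625]

3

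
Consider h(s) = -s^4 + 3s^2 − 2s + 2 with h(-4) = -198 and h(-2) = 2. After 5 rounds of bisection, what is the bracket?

midpoint -3: h = -46 < 0 → [-3, -2]
midpoint -2.5: h = -13.3125 < 0 → [-2.5, -2]
midpoint -2.25: h = -3.941406 < 0 → [-2.25, -2]
midpoint -2.125: h = -0.594 < 0 → [-2.125, -2]
midpoint -2.0625: h = 0.791 > 0 → [-2.125, -2.0625]

[-2.125, -2.0625]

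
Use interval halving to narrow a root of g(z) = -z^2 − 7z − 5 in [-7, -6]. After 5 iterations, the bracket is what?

m = -6.5, g(m) = -1.75 (−); new bracket [-6.5, -6]
m = -6.25, g(m) = -0.3125 (−); new bracket [-6.25, -6]
m = -6.125, g(m) = 0.359375 (+); new bracket [-6.25, -6.125]
m = -6.1875, g(m) = 0.0273 (+); new bracket [-6.25, -6.1875]
m = -6.21875, g(m) = -0.1416 (−); new bracket [-6.21875, -6.1875]

[-6.21875, -6.1875]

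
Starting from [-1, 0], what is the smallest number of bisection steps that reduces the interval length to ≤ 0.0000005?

21

Width after n steps is 1/2^n. Need 2^n ≥ 1/0.0000005 = 2000000.
2^20 = 1048576 < 2000000 ≤ 2^21 = 2097152, so n = 21.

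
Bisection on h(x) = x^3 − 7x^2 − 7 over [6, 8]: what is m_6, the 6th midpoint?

7.15625

m = 7, h(m) = -7 (−); new bracket [7, 8]
m = 7.5, h(m) = 21.125 (+); new bracket [7, 7.5]
m = 7.25, h(m) = 6.140625 (+); new bracket [7, 7.25]
m = 7.125, h(m) = -0.6543 (−); new bracket [7.125, 7.25]
m = 7.1875, h(m) = 2.6863 (+); new bracket [7.125, 7.1875]
m = 7.15625, h(m) = 1.0019 (+); new bracket [7.125, 7.15625]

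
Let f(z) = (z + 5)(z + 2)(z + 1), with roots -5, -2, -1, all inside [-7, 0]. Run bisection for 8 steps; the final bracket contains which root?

-5

midpoint -3.5: f = 5.625 > 0 → [-7, -3.5]
midpoint -5.25: f = -3.453125 < 0 → [-5.25, -3.5]
midpoint -4.375: f = 5.009766 > 0 → [-5.25, -4.375]
midpoint -4.8125: f = 2.0105 > 0 → [-5.25, -4.8125]
midpoint -5.03125: f = -0.3819 < 0 → [-5.03125, -4.8125]
midpoint -4.921875: f = 0.8953 > 0 → [-5.03125, -4.921875]
midpoint -4.9765625: f = 0.2774 > 0 → [-5.03125, -4.9765625]
midpoint -5.00390625: f = -0.047 < 0 → [-5.00390625, -4.9765625]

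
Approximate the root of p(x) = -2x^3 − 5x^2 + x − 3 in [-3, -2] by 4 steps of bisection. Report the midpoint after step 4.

-2.8125

m = -2.5, p(m) = -5.5 (−); new bracket [-3, -2.5]
m = -2.75, p(m) = -1.96875 (−); new bracket [-3, -2.75]
m = -2.875, p(m) = 0.324219 (+); new bracket [-2.875, -2.75]
m = -2.8125, p(m) = -0.8687 (−); new bracket [-2.875, -2.8125]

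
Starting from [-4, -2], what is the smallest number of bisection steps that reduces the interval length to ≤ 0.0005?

12

Width after n steps is 2/2^n. Need 2^n ≥ 2/0.0005 = 4000.
2^11 = 2048 < 4000 ≤ 2^12 = 4096, so n = 12.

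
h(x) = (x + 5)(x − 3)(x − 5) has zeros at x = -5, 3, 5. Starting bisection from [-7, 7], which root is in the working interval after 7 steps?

-5

h(0) = 75 > 0, so the root lies in [-7, 0]
h(-3.5) = 82.875 > 0, so the root lies in [-7, -3.5]
h(-5.25) = -21.140625 < 0, so the root lies in [-5.25, -3.5]
h(-4.375) = 43.2129 > 0, so the root lies in [-5.25, -4.375]
h(-4.8125) = 14.3738 > 0, so the root lies in [-5.25, -4.8125]
h(-5.03125) = -2.5176 < 0, so the root lies in [-5.03125, -4.8125]
h(-4.921875) = 6.1406 > 0, so the root lies in [-5.03125, -4.921875]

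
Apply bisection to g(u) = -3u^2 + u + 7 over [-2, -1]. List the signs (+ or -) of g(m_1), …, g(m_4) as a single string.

-+-+

g(-1.5) = -1.25 < 0, so the root lies in [-1.5, -1]
g(-1.25) = 1.0625 > 0, so the root lies in [-1.5, -1.25]
g(-1.375) = -0.046875 < 0, so the root lies in [-1.375, -1.25]
g(-1.3125) = 0.5195 > 0, so the root lies in [-1.375, -1.3125]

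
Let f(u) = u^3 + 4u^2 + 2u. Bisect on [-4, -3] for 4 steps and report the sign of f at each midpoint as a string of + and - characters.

m = -3.5, f(m) = -0.875 (−); new bracket [-3.5, -3]
m = -3.25, f(m) = 1.421875 (+); new bracket [-3.5, -3.25]
m = -3.375, f(m) = 0.369141 (+); new bracket [-3.5, -3.375]
m = -3.4375, f(m) = -0.2283 (−); new bracket [-3.4375, -3.375]

-++-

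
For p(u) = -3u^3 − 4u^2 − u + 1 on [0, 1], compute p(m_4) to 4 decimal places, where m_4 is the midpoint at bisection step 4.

0.2053

u = 0.5 gives p = -0.875, negative; keep [0, 0.5]
u = 0.25 gives p = 0.453125, positive; keep [0.25, 0.5]
u = 0.375 gives p = -0.095703, negative; keep [0.25, 0.375]
u = 0.3125 gives p = 0.2053, positive; keep [0.3125, 0.375]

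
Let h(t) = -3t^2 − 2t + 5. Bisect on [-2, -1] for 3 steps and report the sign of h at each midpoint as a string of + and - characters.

+-+

m = -1.5, h(m) = 1.25 (+); new bracket [-2, -1.5]
m = -1.75, h(m) = -0.6875 (−); new bracket [-1.75, -1.5]
m = -1.625, h(m) = 0.328125 (+); new bracket [-1.75, -1.625]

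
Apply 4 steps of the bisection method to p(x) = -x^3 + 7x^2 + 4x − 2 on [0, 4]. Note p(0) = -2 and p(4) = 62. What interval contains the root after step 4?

[0.25, 0.5]

midpoint 2: p = 26 > 0 → [0, 2]
midpoint 1: p = 8 > 0 → [0, 1]
midpoint 0.5: p = 1.625 > 0 → [0, 0.5]
midpoint 0.25: p = -0.5781 < 0 → [0.25, 0.5]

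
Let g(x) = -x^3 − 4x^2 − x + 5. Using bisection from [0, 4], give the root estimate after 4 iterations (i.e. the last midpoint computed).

x = 2 gives g = -21, negative; keep [0, 2]
x = 1 gives g = -1, negative; keep [0, 1]
x = 0.5 gives g = 3.375, positive; keep [0.5, 1]
x = 0.75 gives g = 1.5781, positive; keep [0.75, 1]

0.75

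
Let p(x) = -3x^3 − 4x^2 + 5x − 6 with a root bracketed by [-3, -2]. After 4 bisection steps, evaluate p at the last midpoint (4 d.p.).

x = -2.5 gives p = 3.375, positive; keep [-2.5, -2]
x = -2.25 gives p = -3.328125, negative; keep [-2.5, -2.25]
x = -2.375 gives p = -0.248047, negative; keep [-2.5, -2.375]
x = -2.4375 gives p = 1.4934, positive; keep [-2.4375, -2.375]

1.4934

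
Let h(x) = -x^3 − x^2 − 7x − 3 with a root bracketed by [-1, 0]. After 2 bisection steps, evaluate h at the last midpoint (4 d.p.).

-1.2969

h(-0.5) = 0.375 > 0, so the root lies in [-0.5, 0]
h(-0.25) = -1.296875 < 0, so the root lies in [-0.5, -0.25]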